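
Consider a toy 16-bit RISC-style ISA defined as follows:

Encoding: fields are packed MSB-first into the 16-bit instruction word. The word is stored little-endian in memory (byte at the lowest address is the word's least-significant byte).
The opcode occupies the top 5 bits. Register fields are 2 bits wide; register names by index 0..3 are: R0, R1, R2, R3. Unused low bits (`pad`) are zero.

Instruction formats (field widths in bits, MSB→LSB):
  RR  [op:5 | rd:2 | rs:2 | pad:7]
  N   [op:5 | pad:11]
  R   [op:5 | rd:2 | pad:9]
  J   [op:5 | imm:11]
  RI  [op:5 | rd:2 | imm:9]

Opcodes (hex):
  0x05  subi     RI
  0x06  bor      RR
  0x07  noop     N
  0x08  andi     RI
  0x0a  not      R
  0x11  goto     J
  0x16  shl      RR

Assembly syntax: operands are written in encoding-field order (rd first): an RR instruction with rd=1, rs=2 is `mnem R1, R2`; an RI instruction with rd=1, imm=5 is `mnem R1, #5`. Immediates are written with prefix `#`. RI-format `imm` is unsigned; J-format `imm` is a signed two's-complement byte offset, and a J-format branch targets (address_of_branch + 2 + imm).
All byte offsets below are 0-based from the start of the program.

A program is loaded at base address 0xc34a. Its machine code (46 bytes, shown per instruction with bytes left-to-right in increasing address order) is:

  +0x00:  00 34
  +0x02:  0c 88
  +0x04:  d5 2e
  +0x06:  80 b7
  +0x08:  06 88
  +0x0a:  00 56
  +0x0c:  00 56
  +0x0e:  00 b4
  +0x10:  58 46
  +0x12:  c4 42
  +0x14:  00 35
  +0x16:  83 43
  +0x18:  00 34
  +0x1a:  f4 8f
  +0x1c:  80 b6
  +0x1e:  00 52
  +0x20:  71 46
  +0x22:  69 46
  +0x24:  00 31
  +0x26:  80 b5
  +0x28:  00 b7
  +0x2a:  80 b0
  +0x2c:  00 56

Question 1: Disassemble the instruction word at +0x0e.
shl R2, R0

off 0x0e: read 00 b4 as little → 0xb400
  op=0xb400>>11=0x16 ⇒ shl (RR)
  rd: (w>>9)&0x3=0x2 → R2
  rs: (w>>7)&0x3=0x0 → R0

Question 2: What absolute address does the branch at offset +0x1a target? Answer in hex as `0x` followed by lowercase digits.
[1a] f4 8f → 0x8ff4
  opcode bits[15:11]=0x11: goto/J
  imm: (w>>0)&0x7ff=0x7f4 (s11→-12) → #-12
  target = base 0xc34a + off 0x1a + 2 + imm -12 = 0xc35a

0xc35a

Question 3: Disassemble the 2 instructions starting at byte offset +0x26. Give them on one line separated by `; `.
off 0x26: read 80 b5 as little → 0xb580
  op=0xb580>>11=0x16 ⇒ shl (RR)
  [10:9] rd=2 = R2
  [8:7] rs=3 = R3
off 0x28: read 00 b7 as little → 0xb700
  op=0xb700>>11=0x16 ⇒ shl (RR)
  [10:9] rd=3 = R3
  [8:7] rs=2 = R2

shl R2, R3; shl R3, R2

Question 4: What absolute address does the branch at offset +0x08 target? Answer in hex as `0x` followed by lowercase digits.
0xc35a

[08] 06 88 → 0x8806
  top 5b → 0x11 → goto [J]
  [10:0] imm=6 = #6
  target = base 0xc34a + off 0x08 + 2 + imm 6 = 0xc35a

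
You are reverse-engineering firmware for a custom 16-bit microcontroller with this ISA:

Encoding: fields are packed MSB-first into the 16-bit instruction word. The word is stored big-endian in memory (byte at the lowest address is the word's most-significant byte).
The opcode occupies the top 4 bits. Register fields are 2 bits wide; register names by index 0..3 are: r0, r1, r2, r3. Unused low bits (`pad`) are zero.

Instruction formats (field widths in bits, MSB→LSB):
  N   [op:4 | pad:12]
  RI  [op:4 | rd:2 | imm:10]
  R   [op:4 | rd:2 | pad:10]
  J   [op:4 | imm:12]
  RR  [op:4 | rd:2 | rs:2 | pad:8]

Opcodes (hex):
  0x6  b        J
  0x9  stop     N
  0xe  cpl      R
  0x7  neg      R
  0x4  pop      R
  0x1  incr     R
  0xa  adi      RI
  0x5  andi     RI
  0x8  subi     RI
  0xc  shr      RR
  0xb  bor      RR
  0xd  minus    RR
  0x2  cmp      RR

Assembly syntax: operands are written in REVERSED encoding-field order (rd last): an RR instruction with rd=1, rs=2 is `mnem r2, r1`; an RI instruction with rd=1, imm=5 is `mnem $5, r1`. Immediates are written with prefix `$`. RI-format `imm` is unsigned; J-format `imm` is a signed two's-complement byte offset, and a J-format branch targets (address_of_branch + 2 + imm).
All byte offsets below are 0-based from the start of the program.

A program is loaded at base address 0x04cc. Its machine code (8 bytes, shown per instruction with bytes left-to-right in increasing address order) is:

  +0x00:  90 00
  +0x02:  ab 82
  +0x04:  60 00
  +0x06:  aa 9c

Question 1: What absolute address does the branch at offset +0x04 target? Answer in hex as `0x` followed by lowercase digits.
0x04d2

+0x04: 60 00 ⇒ word 0x6000 (big)
  top 4b → 0x6 → b [J]
  imm@[11:0]=0x0 ⇒ $0
  target = base 0x04cc + off 0x04 + 2 + imm 0 = 0x04d2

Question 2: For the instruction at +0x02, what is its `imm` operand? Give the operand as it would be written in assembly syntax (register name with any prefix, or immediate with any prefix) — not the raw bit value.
$898

off 0x02: read ab 82 as big → 0xab82
  top 4b → 0xa → adi [RI]
  rd@[11:10]=0x2 ⇒ r2
  imm@[9:0]=0x382 ⇒ $898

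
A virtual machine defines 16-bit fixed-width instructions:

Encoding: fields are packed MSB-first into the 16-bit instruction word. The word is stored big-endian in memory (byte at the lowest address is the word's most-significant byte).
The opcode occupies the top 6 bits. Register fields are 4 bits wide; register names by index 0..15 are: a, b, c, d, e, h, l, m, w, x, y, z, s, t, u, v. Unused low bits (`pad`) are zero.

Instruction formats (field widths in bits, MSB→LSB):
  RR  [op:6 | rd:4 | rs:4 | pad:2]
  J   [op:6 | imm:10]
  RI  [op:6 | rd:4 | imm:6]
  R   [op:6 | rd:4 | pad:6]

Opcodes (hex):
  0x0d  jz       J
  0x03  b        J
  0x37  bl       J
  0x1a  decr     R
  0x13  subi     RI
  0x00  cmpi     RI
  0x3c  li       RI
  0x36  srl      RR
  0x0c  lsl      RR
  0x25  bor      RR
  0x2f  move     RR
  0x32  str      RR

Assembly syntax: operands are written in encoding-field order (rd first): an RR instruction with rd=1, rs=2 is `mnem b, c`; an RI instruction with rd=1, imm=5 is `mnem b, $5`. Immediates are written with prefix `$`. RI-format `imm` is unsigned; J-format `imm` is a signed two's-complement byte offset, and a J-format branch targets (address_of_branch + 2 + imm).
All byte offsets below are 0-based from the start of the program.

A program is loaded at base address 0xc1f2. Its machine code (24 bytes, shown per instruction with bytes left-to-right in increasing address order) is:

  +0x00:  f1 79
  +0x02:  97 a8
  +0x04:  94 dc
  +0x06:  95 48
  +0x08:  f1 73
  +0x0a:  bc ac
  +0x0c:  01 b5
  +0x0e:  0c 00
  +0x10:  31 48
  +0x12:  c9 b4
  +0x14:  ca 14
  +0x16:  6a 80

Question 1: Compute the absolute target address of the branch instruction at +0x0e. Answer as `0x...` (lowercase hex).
+0x0e: 0c 00 ⇒ word 0x0c00 (big)
  op=0x0c00>>10=0x3 ⇒ b (J)
  imm: (w>>0)&0x3ff=0x0 → $0
  target = base 0xc1f2 + off 0x0e + 2 + imm 0 = 0xc202

0xc202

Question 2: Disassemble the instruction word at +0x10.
lsl h, c

[10] 31 48 → 0x3148
  opcode bits[15:10]=0xc: lsl/RR
  rd@[9:6]=0x5 ⇒ h
  rs@[5:2]=0x2 ⇒ c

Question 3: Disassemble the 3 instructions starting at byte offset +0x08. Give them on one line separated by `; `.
li h, $51; move c, z; cmpi l, $53

off 0x08: read f1 73 as big → 0xf173
  top 6b → 0x3c → li [RI]
  rd: (w>>6)&0xf=0x5 → h
  imm: (w>>0)&0x3f=0x33 → $51
off 0x0a: read bc ac as big → 0xbcac
  top 6b → 0x2f → move [RR]
  rd: (w>>6)&0xf=0x2 → c
  rs: (w>>2)&0xf=0xb → z
off 0x0c: read 01 b5 as big → 0x01b5
  top 6b → 0x0 → cmpi [RI]
  rd: (w>>6)&0xf=0x6 → l
  imm: (w>>0)&0x3f=0x35 → $53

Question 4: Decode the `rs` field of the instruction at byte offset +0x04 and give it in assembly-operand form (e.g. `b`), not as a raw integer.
m

[04] 94 dc → 0x94dc
  opcode bits[15:10]=0x25: bor/RR
  rd: (w>>6)&0xf=0x3 → d
  rs: (w>>2)&0xf=0x7 → m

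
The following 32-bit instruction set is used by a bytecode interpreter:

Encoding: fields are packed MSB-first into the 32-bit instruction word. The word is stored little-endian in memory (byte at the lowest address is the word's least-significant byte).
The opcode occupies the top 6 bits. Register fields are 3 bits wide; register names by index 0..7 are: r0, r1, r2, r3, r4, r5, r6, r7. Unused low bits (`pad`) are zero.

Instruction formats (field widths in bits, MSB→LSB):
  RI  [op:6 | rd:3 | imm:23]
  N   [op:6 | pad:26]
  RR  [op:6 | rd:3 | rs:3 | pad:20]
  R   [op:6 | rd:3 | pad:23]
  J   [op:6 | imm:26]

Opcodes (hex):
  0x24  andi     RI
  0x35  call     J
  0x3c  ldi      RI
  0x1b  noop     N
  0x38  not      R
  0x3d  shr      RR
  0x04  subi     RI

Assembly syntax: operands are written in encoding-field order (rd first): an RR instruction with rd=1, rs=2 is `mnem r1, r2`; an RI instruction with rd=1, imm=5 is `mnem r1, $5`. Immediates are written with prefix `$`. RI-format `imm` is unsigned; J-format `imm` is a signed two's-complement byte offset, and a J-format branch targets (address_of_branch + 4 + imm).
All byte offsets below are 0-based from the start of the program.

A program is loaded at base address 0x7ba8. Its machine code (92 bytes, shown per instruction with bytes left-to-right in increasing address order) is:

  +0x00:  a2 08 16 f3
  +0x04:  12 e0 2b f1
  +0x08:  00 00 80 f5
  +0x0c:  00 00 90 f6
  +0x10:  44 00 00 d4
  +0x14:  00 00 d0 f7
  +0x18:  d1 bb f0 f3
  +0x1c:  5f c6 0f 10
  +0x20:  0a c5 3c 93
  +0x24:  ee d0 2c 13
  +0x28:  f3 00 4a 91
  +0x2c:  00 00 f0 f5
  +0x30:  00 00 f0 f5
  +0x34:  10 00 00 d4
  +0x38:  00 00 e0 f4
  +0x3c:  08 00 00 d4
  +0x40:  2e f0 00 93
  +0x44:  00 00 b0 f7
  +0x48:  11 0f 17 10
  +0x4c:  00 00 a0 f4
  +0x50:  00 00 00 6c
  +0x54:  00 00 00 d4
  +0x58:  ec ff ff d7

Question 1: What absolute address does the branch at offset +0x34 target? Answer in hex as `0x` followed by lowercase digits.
+0x34: 10 00 00 d4 ⇒ word 0xd4000010 (little)
  top 6b → 0x35 → call [J]
  [25:0] imm=16 = $16
  target = base 0x7ba8 + off 0x34 + 4 + imm 16 = 0x7bf0

0x7bf0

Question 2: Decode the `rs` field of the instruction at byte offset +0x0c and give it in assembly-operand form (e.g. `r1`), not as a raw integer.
r1

@+0c  little-endian(00 00 90 f6) = 0xf6900000
  opcode bits[31:26]=0x3d: shr/RR
  [25:23] rd=5 = r5
  [22:20] rs=1 = r1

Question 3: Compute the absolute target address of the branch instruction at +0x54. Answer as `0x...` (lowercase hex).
@+54  little-endian(00 00 00 d4) = 0xd4000000
  op=0xd4000000>>26=0x35 ⇒ call (J)
  imm@[25:0]=0x0 ⇒ $0
  target = base 0x7ba8 + off 0x54 + 4 + imm 0 = 0x7c00

0x7c00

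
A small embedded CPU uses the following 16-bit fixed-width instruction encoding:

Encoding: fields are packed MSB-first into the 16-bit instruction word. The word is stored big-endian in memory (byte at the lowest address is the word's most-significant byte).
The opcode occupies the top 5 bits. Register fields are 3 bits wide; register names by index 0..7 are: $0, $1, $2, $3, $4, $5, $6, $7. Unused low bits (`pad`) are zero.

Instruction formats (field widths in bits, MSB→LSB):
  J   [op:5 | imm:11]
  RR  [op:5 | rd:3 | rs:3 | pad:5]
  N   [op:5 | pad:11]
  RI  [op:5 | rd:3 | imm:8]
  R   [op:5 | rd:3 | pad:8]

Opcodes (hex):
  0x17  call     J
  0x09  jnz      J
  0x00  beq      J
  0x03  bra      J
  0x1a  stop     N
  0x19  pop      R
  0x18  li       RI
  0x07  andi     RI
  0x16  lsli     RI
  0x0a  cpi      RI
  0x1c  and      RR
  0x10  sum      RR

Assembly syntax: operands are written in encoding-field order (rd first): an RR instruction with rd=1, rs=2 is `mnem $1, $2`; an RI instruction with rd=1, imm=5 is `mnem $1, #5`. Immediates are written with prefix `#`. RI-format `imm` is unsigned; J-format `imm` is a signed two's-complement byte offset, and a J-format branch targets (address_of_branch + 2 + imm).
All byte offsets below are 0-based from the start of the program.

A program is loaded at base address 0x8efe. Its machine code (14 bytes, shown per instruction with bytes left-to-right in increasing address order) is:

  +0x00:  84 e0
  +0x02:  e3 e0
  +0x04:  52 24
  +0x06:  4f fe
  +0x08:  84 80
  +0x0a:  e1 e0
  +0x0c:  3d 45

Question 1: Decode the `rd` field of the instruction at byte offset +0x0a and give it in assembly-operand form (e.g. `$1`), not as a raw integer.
$1

@+0a  big-endian(e1 e0) = 0xe1e0
  top 5b → 0x1c → and [RR]
  [10:8] rd=1 = $1
  [7:5] rs=7 = $7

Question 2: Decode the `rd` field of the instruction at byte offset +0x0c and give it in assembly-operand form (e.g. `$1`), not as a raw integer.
$5

@+0c  big-endian(3d 45) = 0x3d45
  top 5b → 0x7 → andi [RI]
  [10:8] rd=5 = $5
  [7:0] imm=69 = #69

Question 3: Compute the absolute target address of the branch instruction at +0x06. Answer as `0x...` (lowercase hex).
0x8f04

@+06  big-endian(4f fe) = 0x4ffe
  op=0x4ffe>>11=0x9 ⇒ jnz (J)
  imm@[10:0]=0x7fe (s11→-2) ⇒ #-2
  target = base 0x8efe + off 0x06 + 2 + imm -2 = 0x8f04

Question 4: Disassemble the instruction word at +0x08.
+0x08: 84 80 ⇒ word 0x8480 (big)
  top 5b → 0x10 → sum [RR]
  rd: (w>>8)&0x7=0x4 → $4
  rs: (w>>5)&0x7=0x4 → $4

sum $4, $4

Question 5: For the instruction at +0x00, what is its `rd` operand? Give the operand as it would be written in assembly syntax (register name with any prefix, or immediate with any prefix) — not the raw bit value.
@+00  big-endian(84 e0) = 0x84e0
  op=0x84e0>>11=0x10 ⇒ sum (RR)
  rd@[10:8]=0x4 ⇒ $4
  rs@[7:5]=0x7 ⇒ $7

$4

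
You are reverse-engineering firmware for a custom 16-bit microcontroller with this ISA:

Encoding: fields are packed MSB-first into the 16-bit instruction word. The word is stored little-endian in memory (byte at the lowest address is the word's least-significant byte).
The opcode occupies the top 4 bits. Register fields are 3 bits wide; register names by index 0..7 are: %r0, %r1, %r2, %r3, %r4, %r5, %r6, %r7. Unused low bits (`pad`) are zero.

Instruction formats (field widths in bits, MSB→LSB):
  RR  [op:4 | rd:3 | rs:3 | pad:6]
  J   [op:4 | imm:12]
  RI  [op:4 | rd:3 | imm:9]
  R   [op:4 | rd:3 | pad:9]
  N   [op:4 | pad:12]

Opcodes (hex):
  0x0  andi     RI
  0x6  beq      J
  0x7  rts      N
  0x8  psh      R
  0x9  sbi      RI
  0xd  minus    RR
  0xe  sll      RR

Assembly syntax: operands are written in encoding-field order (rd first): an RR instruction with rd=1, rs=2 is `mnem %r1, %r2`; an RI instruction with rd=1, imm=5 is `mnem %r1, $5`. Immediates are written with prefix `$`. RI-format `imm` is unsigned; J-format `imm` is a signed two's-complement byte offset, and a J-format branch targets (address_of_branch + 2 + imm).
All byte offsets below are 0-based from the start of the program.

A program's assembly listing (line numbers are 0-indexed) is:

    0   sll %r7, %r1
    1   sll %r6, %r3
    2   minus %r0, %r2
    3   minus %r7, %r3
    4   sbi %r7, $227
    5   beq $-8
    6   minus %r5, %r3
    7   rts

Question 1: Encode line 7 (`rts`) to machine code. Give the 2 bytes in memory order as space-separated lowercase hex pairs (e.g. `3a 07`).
00 70

L7: rts op=0x7:4|pad=0:12 ⇒ 0x7000 ⇒ little 00 70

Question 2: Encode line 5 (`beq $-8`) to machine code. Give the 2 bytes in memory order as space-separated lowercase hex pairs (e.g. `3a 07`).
f8 6f

5. beq fields op=0x6:4|imm=-8:12 → word 6ff8h → f8 6f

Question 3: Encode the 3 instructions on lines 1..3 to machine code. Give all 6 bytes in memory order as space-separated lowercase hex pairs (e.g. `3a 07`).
1. sll fields op=0xe:4|rd=6:3|rs=3:3|pad=0:6 → word ecc0h → c0 ec
2. minus fields op=0xd:4|rd=0:3|rs=2:3|pad=0:6 → word d080h → 80 d0
3. minus fields op=0xd:4|rd=7:3|rs=3:3|pad=0:6 → word dec0h → c0 de

c0 ec 80 d0 c0 de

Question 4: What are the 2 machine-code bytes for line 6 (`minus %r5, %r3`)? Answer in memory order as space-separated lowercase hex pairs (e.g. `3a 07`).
c0 da

L6: minus op=0xd:4|rd=5:3|rs=3:3|pad=0:6 ⇒ 0xdac0 ⇒ little c0 da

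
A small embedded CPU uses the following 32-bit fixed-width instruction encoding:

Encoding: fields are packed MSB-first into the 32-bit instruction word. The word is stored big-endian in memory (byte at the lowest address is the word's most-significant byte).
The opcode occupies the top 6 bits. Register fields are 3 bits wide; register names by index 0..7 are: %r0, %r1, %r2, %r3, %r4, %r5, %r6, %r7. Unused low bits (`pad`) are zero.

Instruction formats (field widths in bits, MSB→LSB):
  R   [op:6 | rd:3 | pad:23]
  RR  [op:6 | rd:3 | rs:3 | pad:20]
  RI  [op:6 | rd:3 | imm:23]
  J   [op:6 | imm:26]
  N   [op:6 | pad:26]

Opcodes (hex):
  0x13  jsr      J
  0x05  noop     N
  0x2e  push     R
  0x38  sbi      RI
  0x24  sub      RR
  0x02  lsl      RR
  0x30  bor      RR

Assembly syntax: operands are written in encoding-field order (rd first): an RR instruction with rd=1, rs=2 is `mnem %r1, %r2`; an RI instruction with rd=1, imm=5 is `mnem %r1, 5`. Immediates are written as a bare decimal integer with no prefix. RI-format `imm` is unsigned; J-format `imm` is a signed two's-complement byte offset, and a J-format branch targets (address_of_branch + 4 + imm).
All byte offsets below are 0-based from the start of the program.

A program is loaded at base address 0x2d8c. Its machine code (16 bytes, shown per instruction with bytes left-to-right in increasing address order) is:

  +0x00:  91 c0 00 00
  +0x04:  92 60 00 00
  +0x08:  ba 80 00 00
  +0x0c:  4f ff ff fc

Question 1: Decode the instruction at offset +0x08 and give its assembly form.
push %r5

+0x08: ba 80 00 00 ⇒ word 0xba800000 (big)
  op=0xba800000>>26=0x2e ⇒ push (R)
  rd: (w>>23)&0x7=0x5 → %r5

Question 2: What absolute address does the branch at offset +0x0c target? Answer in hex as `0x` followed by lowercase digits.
0x2d98

off 0x0c: read 4f ff ff fc as big → 0x4ffffffc
  opcode bits[31:26]=0x13: jsr/J
  imm@[25:0]=0x3fffffc (s26→-4) ⇒ -4
  target = base 0x2d8c + off 0x0c + 4 + imm -4 = 0x2d98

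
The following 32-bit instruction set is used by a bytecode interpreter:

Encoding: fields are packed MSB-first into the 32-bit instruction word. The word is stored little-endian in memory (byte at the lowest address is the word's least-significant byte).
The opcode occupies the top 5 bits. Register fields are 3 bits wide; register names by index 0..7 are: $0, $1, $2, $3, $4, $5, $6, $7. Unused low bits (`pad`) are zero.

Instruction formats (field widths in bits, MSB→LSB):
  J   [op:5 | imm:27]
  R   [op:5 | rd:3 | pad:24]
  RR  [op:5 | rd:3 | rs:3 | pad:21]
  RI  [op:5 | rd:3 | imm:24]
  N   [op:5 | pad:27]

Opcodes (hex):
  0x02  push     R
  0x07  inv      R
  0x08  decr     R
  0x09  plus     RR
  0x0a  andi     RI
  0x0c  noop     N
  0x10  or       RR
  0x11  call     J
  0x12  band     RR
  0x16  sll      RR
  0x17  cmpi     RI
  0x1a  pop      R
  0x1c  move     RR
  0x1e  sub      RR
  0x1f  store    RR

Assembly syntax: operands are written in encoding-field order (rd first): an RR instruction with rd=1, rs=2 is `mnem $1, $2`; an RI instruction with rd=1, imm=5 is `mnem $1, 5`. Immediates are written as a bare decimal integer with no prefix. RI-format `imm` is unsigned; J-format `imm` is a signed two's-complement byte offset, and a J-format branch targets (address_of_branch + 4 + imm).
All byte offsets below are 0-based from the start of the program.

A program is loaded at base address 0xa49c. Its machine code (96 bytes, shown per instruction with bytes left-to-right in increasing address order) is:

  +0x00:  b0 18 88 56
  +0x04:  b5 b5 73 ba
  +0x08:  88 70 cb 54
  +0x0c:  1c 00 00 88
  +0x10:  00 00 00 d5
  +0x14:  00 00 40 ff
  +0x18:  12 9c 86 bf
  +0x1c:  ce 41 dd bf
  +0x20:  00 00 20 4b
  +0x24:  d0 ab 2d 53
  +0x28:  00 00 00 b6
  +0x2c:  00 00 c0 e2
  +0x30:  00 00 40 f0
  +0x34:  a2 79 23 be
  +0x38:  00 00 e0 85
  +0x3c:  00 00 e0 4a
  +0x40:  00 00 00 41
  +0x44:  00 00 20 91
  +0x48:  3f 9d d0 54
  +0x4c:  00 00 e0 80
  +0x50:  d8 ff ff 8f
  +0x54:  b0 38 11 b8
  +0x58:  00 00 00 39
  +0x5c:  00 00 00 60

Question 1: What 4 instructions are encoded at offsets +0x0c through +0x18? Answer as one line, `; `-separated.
call 28; pop $5; store $7, $2; cmpi $7, 8821778

off 0x0c: read 1c 00 00 88 as little → 0x8800001c
  op=0x8800001c>>27=0x11 ⇒ call (J)
  [26:0] imm=28 = 28
off 0x10: read 00 00 00 d5 as little → 0xd5000000
  op=0xd5000000>>27=0x1a ⇒ pop (R)
  [26:24] rd=5 = $5
off 0x14: read 00 00 40 ff as little → 0xff400000
  op=0xff400000>>27=0x1f ⇒ store (RR)
  [26:24] rd=7 = $7
  [23:21] rs=2 = $2
off 0x18: read 12 9c 86 bf as little → 0xbf869c12
  op=0xbf869c12>>27=0x17 ⇒ cmpi (RI)
  [26:24] rd=7 = $7
  [23:0] imm=8821778 = 8821778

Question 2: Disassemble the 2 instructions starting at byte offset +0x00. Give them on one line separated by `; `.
@+00  little-endian(b0 18 88 56) = 0x568818b0
  op=0x568818b0>>27=0xa ⇒ andi (RI)
  rd: (w>>24)&0x7=0x6 → $6
  imm: (w>>0)&0xffffff=0x8818b0 → 8919216
@+04  little-endian(b5 b5 73 ba) = 0xba73b5b5
  op=0xba73b5b5>>27=0x17 ⇒ cmpi (RI)
  rd: (w>>24)&0x7=0x2 → $2
  imm: (w>>0)&0xffffff=0x73b5b5 → 7583157

andi $6, 8919216; cmpi $2, 7583157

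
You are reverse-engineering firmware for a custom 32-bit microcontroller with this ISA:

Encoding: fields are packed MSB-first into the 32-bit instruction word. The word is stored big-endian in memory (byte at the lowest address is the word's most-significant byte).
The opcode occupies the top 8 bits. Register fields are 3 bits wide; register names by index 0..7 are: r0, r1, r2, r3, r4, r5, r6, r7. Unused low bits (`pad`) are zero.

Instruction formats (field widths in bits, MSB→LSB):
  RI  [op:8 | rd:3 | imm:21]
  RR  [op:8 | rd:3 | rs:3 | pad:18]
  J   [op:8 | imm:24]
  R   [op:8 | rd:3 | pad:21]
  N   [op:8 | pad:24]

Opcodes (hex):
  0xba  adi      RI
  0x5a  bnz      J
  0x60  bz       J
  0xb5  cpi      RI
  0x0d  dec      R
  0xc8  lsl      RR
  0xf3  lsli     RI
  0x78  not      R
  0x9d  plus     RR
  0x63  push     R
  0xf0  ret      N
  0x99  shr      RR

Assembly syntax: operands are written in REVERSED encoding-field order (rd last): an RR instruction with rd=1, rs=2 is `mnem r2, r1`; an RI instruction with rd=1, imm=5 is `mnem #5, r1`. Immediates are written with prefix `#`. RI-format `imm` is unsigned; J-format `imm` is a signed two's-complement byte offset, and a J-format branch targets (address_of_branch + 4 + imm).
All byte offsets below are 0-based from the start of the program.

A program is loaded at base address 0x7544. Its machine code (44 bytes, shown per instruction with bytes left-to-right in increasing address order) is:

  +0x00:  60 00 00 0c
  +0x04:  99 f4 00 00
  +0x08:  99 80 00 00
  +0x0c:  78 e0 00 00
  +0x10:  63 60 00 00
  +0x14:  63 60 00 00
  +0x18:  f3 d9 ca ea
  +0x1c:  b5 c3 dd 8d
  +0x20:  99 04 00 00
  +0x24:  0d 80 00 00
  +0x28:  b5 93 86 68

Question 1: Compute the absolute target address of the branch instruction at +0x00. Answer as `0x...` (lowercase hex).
0x7554

[00] 60 00 00 0c → 0x6000000c
  op=0x6000000c>>24=0x60 ⇒ bz (J)
  imm: (w>>0)&0xffffff=0xc → #12
  target = base 0x7544 + off 0x00 + 4 + imm 12 = 0x7554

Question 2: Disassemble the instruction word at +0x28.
cpi #1279592, r4

+0x28: b5 93 86 68 ⇒ word 0xb5938668 (big)
  top 8b → 0xb5 → cpi [RI]
  rd: (w>>21)&0x7=0x4 → r4
  imm: (w>>0)&0x1fffff=0x138668 → #1279592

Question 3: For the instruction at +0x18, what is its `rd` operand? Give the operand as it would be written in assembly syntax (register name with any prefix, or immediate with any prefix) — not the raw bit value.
[18] f3 d9 ca ea → 0xf3d9caea
  top 8b → 0xf3 → lsli [RI]
  rd@[23:21]=0x6 ⇒ r6
  imm@[20:0]=0x19caea ⇒ #1690346

r6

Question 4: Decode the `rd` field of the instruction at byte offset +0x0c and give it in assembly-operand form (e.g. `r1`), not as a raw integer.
r7

@+0c  big-endian(78 e0 00 00) = 0x78e00000
  top 8b → 0x78 → not [R]
  rd@[23:21]=0x7 ⇒ r7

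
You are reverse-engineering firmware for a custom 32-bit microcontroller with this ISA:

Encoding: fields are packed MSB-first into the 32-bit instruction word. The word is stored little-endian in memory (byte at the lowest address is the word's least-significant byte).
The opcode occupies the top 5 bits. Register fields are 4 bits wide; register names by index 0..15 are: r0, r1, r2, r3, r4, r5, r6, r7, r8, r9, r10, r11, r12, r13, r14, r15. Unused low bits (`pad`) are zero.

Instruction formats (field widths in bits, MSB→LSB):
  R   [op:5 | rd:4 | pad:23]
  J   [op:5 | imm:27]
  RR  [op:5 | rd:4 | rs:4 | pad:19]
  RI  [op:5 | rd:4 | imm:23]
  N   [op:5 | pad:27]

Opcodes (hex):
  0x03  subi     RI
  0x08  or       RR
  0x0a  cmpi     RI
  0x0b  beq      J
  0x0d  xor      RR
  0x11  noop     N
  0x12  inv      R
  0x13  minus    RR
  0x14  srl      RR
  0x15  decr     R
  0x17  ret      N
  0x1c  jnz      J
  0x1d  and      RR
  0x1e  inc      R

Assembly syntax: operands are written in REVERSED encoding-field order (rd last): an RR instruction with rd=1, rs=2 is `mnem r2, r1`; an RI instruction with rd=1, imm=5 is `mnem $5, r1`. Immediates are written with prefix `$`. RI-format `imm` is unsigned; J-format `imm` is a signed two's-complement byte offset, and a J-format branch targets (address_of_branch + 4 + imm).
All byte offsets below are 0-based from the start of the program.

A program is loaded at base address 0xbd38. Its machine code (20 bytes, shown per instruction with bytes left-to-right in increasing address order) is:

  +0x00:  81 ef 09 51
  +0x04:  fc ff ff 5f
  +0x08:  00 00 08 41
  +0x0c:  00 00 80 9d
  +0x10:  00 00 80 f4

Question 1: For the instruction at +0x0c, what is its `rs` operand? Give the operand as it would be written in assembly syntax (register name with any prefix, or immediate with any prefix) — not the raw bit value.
@+0c  little-endian(00 00 80 9d) = 0x9d800000
  opcode bits[31:27]=0x13: minus/RR
  rd: (w>>23)&0xf=0xb → r11
  rs: (w>>19)&0xf=0x0 → r0

r0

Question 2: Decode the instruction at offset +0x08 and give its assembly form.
or r1, r2

off 0x08: read 00 00 08 41 as little → 0x41080000
  op=0x41080000>>27=0x8 ⇒ or (RR)
  rd@[26:23]=0x2 ⇒ r2
  rs@[22:19]=0x1 ⇒ r1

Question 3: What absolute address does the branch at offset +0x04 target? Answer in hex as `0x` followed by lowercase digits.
[04] fc ff ff 5f → 0x5ffffffc
  top 5b → 0xb → beq [J]
  imm@[26:0]=0x7fffffc (s27→-4) ⇒ $-4
  target = base 0xbd38 + off 0x04 + 4 + imm -4 = 0xbd3c

0xbd3c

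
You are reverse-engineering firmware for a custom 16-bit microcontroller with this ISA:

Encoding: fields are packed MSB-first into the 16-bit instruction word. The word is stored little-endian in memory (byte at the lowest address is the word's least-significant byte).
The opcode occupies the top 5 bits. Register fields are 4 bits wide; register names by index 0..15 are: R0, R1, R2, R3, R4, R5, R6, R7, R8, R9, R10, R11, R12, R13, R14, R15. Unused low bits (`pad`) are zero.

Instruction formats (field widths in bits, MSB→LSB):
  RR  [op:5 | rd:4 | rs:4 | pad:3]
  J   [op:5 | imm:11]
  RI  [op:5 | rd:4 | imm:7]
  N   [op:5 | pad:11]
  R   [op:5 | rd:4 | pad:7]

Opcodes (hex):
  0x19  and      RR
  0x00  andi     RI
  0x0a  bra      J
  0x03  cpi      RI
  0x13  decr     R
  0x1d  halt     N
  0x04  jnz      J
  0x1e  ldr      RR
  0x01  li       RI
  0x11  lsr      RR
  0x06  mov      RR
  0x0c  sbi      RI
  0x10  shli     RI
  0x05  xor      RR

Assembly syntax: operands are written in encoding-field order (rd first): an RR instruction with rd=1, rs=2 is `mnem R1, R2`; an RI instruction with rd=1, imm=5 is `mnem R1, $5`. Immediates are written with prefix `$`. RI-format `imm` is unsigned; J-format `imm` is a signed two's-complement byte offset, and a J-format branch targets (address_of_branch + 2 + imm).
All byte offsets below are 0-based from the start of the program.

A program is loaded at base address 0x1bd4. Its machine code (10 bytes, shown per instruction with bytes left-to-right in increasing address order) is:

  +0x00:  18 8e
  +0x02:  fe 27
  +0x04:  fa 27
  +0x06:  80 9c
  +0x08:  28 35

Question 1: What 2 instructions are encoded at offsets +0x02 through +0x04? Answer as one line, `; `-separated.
off 0x02: read fe 27 as little → 0x27fe
  op=0x27fe>>11=0x4 ⇒ jnz (J)
  [10:0] imm=2046 (s11→-2) = $-2
off 0x04: read fa 27 as little → 0x27fa
  op=0x27fa>>11=0x4 ⇒ jnz (J)
  [10:0] imm=2042 (s11→-6) = $-6

jnz $-2; jnz $-6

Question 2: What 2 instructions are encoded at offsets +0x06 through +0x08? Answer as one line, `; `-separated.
[06] 80 9c → 0x9c80
  op=0x9c80>>11=0x13 ⇒ decr (R)
  rd: (w>>7)&0xf=0x9 → R9
[08] 28 35 → 0x3528
  op=0x3528>>11=0x6 ⇒ mov (RR)
  rd: (w>>7)&0xf=0xa → R10
  rs: (w>>3)&0xf=0x5 → R5

decr R9; mov R10, R5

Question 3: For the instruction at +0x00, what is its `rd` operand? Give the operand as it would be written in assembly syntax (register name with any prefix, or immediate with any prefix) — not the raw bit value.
@+00  little-endian(18 8e) = 0x8e18
  opcode bits[15:11]=0x11: lsr/RR
  rd@[10:7]=0xc ⇒ R12
  rs@[6:3]=0x3 ⇒ R3

R12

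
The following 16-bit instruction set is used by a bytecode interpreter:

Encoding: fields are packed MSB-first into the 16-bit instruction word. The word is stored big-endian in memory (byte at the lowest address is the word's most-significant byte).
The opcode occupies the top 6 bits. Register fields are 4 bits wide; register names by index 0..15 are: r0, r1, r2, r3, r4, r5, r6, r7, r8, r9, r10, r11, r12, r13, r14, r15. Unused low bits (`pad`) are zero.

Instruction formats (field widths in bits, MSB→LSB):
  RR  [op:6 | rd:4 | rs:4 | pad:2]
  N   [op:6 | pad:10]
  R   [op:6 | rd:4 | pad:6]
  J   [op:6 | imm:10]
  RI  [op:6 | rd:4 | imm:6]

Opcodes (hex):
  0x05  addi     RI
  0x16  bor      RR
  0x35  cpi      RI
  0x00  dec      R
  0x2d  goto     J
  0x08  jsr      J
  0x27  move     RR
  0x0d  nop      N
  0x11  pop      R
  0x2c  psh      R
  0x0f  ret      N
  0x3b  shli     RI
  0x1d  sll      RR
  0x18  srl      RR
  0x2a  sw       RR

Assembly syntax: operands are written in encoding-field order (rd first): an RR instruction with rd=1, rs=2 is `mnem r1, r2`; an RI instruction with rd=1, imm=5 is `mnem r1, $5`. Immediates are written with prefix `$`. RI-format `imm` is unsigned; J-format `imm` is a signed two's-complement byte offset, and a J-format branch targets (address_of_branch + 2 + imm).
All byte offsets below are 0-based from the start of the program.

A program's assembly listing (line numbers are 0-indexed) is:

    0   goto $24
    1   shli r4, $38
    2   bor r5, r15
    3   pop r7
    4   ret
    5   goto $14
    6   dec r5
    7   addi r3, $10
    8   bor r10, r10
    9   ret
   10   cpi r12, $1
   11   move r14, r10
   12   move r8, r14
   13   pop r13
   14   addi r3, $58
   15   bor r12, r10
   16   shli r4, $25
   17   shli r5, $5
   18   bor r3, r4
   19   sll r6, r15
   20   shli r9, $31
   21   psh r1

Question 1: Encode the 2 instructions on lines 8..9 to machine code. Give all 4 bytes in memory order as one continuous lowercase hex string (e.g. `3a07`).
5aa83c00

8. bor fields op=0x16:6|rd=10:4|rs=10:4|pad=0:2 → word 5aa8h → 5a a8
9. ret fields op=0xf:6|pad=0:10 → word 3c00h → 3c 00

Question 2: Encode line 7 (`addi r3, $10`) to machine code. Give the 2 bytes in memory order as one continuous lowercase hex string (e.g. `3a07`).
14ca

7. addi fields op=0x5:6|rd=3:4|imm=10:6 → word 14cah → 14 ca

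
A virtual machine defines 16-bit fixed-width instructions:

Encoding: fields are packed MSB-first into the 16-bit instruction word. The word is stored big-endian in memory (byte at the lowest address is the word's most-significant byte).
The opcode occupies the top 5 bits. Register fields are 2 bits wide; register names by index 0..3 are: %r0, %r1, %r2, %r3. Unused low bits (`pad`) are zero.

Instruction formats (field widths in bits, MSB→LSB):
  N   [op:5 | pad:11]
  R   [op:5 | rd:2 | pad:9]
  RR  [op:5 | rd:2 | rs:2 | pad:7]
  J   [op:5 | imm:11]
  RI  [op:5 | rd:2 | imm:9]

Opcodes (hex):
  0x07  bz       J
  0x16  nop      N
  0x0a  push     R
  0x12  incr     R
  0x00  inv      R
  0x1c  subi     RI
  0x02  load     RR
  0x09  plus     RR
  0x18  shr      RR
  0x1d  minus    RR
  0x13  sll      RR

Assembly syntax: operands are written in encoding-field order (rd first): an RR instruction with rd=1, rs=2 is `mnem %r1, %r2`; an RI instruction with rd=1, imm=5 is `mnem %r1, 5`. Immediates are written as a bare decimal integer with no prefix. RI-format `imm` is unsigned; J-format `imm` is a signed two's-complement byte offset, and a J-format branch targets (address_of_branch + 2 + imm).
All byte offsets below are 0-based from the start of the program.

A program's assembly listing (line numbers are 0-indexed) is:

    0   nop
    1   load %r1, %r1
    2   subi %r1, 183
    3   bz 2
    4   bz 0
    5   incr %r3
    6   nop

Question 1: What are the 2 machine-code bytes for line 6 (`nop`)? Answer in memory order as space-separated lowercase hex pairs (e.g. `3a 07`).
line 6 (nop): pack op=0x16:5|pad=0:11 = 0xb000; big→ b0 00

b0 00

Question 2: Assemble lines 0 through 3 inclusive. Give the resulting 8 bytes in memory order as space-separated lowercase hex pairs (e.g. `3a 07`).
line 0 (nop): pack op=0x16:5|pad=0:11 = 0xb000; big→ b0 00
line 1 (load): pack op=0x2:5|rd=1:2|rs=1:2|pad=0:7 = 0x1280; big→ 12 80
line 2 (subi): pack op=0x1c:5|rd=1:2|imm=183:9 = 0xe2b7; big→ e2 b7
line 3 (bz): pack op=0x7:5|imm=2:11 = 0x3802; big→ 38 02

b0 00 12 80 e2 b7 38 02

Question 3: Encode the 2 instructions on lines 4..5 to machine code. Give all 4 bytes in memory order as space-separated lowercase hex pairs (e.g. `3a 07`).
38 00 96 00

line 4 (bz): pack op=0x7:5|imm=0:11 = 0x3800; big→ 38 00
line 5 (incr): pack op=0x12:5|rd=3:2|pad=0:9 = 0x9600; big→ 96 00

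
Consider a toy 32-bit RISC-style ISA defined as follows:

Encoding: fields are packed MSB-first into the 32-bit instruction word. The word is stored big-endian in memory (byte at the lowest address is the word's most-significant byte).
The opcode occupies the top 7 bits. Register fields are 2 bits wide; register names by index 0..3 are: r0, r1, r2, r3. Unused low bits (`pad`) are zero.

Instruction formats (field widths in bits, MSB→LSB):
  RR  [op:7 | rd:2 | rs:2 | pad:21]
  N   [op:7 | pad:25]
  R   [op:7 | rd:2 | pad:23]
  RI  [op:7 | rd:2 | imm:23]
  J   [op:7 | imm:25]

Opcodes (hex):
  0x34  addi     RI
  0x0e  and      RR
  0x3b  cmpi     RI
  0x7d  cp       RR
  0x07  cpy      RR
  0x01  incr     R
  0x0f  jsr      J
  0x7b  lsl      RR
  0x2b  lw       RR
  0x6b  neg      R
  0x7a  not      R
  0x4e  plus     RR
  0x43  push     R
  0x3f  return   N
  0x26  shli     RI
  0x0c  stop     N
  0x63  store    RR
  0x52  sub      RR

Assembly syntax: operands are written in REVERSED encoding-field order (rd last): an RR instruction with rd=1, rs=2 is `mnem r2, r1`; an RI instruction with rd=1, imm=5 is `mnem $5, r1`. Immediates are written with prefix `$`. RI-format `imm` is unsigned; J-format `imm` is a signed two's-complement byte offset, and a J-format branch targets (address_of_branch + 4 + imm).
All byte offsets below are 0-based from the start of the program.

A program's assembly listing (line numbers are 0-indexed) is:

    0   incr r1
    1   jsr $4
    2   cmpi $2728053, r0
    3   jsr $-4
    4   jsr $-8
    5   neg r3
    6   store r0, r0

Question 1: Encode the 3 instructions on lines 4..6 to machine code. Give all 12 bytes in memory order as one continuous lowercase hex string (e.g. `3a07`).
line 4 (jsr): pack op=0xf:7|imm=-8:25 = 0x1ffffff8; big→ 1f ff ff f8
line 5 (neg): pack op=0x6b:7|rd=3:2|pad=0:23 = 0xd7800000; big→ d7 80 00 00
line 6 (store): pack op=0x63:7|rd=0:2|rs=0:2|pad=0:21 = 0xc6000000; big→ c6 00 00 00

1ffffff8d7800000c6000000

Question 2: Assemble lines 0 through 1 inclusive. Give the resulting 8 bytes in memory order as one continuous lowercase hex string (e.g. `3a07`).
028000001e000004

L0: incr op=0x1:7|rd=1:2|pad=0:23 ⇒ 0x02800000 ⇒ big 02 80 00 00
L1: jsr op=0xf:7|imm=4:25 ⇒ 0x1e000004 ⇒ big 1e 00 00 04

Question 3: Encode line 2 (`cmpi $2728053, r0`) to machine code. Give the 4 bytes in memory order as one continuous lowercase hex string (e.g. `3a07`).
7629a075

L2: cmpi op=0x3b:7|rd=0:2|imm=2728053:23 ⇒ 0x7629a075 ⇒ big 76 29 a0 75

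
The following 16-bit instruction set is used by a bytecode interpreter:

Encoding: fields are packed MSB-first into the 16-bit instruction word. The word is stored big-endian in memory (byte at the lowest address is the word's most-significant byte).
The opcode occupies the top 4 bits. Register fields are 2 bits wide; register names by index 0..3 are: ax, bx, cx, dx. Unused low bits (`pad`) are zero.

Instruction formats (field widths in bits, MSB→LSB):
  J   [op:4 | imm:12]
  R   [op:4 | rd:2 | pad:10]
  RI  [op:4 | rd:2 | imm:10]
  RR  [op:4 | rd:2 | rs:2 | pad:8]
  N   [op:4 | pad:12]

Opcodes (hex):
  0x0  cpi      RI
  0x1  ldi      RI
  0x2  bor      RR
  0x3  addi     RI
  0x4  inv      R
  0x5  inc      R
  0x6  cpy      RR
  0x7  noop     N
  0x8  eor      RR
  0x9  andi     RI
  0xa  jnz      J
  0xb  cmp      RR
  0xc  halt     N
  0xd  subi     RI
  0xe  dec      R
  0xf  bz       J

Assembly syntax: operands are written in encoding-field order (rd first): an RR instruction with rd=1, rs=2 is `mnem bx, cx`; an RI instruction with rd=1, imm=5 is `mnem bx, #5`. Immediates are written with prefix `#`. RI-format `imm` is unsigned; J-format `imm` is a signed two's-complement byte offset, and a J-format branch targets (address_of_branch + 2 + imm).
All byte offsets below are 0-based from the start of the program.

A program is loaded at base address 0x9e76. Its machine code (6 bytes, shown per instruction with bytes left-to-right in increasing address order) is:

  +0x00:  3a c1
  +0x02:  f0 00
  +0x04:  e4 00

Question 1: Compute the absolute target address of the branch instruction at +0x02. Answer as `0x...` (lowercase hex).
0x9e7a

[02] f0 00 → 0xf000
  top 4b → 0xf → bz [J]
  [11:0] imm=0 = #0
  target = base 0x9e76 + off 0x02 + 2 + imm 0 = 0x9e7a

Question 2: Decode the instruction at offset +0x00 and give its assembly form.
off 0x00: read 3a c1 as big → 0x3ac1
  top 4b → 0x3 → addi [RI]
  rd: (w>>10)&0x3=0x2 → cx
  imm: (w>>0)&0x3ff=0x2c1 → #705

addi cx, #705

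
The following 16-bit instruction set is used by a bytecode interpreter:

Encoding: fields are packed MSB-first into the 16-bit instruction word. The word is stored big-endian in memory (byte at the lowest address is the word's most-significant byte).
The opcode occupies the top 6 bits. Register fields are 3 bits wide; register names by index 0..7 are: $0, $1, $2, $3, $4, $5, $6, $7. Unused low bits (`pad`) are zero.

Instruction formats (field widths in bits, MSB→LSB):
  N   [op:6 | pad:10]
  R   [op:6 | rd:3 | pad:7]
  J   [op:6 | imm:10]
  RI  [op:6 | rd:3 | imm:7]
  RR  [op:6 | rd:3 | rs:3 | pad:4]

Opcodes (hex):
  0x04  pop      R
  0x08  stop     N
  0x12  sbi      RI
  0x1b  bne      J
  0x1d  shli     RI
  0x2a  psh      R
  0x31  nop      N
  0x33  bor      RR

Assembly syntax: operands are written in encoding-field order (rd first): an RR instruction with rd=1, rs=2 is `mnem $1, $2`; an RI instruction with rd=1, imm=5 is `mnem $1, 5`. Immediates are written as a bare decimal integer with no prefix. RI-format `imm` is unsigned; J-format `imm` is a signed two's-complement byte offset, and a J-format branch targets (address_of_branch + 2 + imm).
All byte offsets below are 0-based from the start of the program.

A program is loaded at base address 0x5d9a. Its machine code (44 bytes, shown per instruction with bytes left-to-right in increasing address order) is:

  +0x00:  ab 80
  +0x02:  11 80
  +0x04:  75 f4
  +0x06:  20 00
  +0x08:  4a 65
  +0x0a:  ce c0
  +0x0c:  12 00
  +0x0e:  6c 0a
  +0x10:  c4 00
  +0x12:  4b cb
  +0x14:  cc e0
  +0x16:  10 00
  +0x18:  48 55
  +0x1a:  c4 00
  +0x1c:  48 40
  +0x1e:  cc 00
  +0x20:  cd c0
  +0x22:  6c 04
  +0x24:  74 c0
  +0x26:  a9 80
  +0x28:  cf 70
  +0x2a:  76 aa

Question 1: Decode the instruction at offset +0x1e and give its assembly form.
[1e] cc 00 → 0xcc00
  top 6b → 0x33 → bor [RR]
  [9:7] rd=0 = $0
  [6:4] rs=0 = $0

bor $0, $0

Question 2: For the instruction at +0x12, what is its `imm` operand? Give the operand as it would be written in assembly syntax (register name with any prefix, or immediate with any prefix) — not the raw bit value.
75

@+12  big-endian(4b cb) = 0x4bcb
  top 6b → 0x12 → sbi [RI]
  rd@[9:7]=0x7 ⇒ $7
  imm@[6:0]=0x4b ⇒ 75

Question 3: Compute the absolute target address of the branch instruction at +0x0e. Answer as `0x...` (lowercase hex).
0x5db4

off 0x0e: read 6c 0a as big → 0x6c0a
  op=0x6c0a>>10=0x1b ⇒ bne (J)
  imm@[9:0]=0xa ⇒ 10
  target = base 0x5d9a + off 0x0e + 2 + imm 10 = 0x5db4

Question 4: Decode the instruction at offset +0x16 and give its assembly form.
off 0x16: read 10 00 as big → 0x1000
  op=0x1000>>10=0x4 ⇒ pop (R)
  rd: (w>>7)&0x7=0x0 → $0

pop $0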